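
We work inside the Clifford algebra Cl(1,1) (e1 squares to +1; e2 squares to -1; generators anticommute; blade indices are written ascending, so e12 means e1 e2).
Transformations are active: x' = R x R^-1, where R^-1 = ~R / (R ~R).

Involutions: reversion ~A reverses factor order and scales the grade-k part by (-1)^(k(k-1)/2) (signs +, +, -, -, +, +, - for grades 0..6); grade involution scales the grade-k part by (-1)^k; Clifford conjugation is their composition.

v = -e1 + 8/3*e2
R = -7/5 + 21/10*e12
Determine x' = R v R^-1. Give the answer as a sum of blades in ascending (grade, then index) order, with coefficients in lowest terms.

~R = -7/5 - 21/10*e12, and R ~R = -49/20, so R^-1 = ~R / (-49/20).
R v = -21/5*e1 - 49/30*e2
Answer: -19/5*e1 - 68/15*e2


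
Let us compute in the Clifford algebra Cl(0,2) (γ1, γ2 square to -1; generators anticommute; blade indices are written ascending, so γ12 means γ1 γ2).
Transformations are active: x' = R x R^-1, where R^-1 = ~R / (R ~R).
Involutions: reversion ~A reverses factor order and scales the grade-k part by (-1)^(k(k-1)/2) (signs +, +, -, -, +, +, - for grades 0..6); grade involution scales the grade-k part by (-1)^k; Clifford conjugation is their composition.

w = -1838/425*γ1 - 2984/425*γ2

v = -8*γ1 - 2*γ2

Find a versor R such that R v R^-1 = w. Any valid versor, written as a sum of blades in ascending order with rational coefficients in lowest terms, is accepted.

Take R = v + w = -5238/425*γ1 - 3834/425*γ2. Because q(v) = q(w) = -68, conjugation by R sends v exactly to w.
Answer: -5238/425*γ1 - 3834/425*γ2


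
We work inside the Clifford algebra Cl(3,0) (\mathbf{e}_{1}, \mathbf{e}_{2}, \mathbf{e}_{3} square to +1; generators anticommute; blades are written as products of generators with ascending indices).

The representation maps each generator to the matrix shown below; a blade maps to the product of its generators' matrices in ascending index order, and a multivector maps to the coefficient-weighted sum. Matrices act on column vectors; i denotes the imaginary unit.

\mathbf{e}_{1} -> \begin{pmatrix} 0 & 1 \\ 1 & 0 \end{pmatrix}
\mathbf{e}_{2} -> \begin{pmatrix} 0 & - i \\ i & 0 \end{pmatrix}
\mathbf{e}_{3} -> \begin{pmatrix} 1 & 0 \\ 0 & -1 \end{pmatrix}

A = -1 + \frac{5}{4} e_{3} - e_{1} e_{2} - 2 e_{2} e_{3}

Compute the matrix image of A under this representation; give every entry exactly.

Bivector images (products of the table entries): rho(e_{1} e_{2}) = rho(\mathbf{e}_{1})rho(\mathbf{e}_{2}) = \begin{pmatrix} i & 0 \\ 0 & - i \end{pmatrix}; rho(e_{2} e_{3}) = rho(\mathbf{e}_{2})rho(\mathbf{e}_{3}) = \begin{pmatrix} 0 & i \\ i & 0 \end{pmatrix}.
M = (-1)*1 + (\frac{5}{4})*rho(e_{3}) + (-1)*rho(e_{1} e_{2}) + (-2)*rho(e_{2} e_{3}), summed entrywise (1 is the identity matrix):
Answer: \begin{pmatrix} \frac{1}{4} - i & - 2 i \\ - 2 i & - \frac{9}{4} + i \end{pmatrix}


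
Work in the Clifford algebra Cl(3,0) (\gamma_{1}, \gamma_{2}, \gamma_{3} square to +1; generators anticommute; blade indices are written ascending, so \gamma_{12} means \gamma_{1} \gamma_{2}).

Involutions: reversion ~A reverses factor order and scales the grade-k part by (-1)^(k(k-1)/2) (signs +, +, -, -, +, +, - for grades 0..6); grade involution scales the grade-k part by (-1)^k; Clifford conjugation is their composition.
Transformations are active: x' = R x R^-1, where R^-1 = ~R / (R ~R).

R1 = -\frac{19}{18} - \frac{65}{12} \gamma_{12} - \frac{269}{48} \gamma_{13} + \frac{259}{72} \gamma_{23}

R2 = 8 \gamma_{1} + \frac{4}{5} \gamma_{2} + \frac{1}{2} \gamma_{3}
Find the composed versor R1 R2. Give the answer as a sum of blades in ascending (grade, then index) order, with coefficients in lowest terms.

Distribute over the terms of R2 (each basis-blade product reordered to ascending indices, repeated generators contracted through their squares):
R1 (8 \gamma_{1}) = -\frac{76}{9} \gamma_{1} + \frac{130}{3} \gamma_{2} + \frac{269}{6} \gamma_{3} + \frac{259}{9} \gamma_{123}
R1 (\frac{4}{5} \gamma_{2}) = -\frac{13}{3} \gamma_{1} - \frac{38}{45} \gamma_{2} - \frac{259}{90} \gamma_{3} + \frac{269}{60} \gamma_{123}
R1 (\frac{1}{2} \gamma_{3}) = -\frac{269}{96} \gamma_{1} + \frac{259}{144} \gamma_{2} - \frac{19}{36} \gamma_{3} - \frac{65}{24} \gamma_{123}
Summing the partial products and collecting blades:
Answer: -\frac{4487}{288} \gamma_{1} + \frac{3543}{80} \gamma_{2} + \frac{7457}{180} \gamma_{3} + \frac{10999}{360} \gamma_{123}


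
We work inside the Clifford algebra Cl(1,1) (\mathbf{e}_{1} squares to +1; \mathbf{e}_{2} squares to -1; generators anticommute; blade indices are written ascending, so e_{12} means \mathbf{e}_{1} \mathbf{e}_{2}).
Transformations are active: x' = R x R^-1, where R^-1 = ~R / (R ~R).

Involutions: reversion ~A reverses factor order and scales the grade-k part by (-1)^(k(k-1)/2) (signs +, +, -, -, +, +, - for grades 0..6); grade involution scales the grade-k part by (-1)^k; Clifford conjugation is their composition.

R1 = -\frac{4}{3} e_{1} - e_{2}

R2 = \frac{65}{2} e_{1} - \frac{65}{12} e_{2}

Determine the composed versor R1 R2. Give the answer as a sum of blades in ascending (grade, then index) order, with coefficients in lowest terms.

Distribute over the terms of R1 (each basis-blade product reordered to ascending indices, repeated generators contracted through their squares):
(-\frac{4}{3} e_{1}) R2 = -\frac{130}{3} + \frac{65}{9} e_{12}
(-e_{2}) R2 = -\frac{65}{12} + \frac{65}{2} e_{12}
Summing the partial products and collecting blades:
Answer: -\frac{195}{4} + \frac{715}{18} e_{12}


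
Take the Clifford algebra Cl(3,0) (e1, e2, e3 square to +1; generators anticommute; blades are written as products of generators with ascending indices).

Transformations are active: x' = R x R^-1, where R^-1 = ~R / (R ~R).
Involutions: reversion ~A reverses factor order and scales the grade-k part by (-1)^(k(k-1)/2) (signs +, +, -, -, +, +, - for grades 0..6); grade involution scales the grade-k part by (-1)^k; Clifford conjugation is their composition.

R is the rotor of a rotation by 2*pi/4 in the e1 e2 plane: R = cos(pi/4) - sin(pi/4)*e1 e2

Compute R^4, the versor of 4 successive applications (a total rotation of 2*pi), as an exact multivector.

The rotor phase is half the rotation angle and phases add under composition, so 4 steps in the e1 e2 plane accumulate phase 4*(pi/4) = pi: R^4 = cos(pi) - sin(pi)*e1 e2.
cos(pi) = -1 and sin(pi) = 0, so R^4 = -1. The total rotation 2*pi is 1 full turn, so every vector returns to itself, yet the rotor is -1, on the OTHER sheet of the double cover (an odd number of 2*pi turns).
Answer: -1


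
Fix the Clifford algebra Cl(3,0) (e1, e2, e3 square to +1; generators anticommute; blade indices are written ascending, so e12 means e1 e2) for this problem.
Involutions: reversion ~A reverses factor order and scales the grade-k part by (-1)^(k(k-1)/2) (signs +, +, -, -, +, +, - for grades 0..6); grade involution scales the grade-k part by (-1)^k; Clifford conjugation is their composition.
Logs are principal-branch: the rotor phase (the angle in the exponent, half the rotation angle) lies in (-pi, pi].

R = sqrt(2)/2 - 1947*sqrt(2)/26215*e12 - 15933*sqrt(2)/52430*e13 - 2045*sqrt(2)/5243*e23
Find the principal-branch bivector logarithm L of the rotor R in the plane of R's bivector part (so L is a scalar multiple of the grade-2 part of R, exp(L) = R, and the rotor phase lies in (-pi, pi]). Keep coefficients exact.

The scalar part of R is sqrt(2)/2, which pins the rotor phase on the principal branch; dividing the bivector part by the sine of that phase recovers the unit plane, and L is the phase times that plane.
Concretely: cos(phase) = sqrt(2)/2 gives phase = ±pi/4, and since phase/sin(phase) is even the sign is immaterial: L = (phase/sin(phase)) * <R>_2 = (sqrt(2)*pi/4) * <R>_2.
Answer: -1947*pi/52430*e12 - 15933*pi/104860*e13 - 2045*pi/10486*e23


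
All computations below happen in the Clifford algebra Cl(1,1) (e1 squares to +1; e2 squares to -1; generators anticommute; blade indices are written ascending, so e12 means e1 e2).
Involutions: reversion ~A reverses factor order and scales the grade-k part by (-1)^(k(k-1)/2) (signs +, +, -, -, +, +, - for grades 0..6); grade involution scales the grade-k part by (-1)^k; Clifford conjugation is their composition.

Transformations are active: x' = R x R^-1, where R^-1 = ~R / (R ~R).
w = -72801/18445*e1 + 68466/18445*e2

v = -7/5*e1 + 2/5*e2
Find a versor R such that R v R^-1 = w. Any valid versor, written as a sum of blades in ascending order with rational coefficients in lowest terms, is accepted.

Since q(v) = q(w) = 9/5, the sum R = v + w = -98624/18445*e1 + 75844/18445*e2 does the job whenever invertible.
Answer: -98624/18445*e1 + 75844/18445*e2


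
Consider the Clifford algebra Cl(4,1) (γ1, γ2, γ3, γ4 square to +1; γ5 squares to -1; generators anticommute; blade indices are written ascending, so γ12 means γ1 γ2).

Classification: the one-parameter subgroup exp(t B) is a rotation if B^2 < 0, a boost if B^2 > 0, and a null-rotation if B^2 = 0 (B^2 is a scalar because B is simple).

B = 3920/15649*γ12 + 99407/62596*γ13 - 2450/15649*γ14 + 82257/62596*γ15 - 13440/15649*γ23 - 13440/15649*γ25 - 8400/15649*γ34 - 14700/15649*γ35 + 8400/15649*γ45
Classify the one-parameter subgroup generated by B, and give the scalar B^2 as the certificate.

B^2 term by term: the squares give (3920/15649)^2*(γ12)^2 + (99407/62596)^2*(γ13)^2 + (-2450/15649)^2*(γ14)^2 + (82257/62596)^2*(γ15)^2 + (-13440/15649)^2*(γ23)^2 + (-13440/15649)^2*(γ25)^2 + (-8400/15649)^2*(γ34)^2 + (-14700/15649)^2*(γ35)^2 + (8400/15649)^2*(γ45)^2 = 15366400/244891201*(-1) + 9881751649/3918259216*(-1) + 6002500/244891201*(-1) + 6766214049/3918259216*(+1) + 180633600/244891201*(-1) + 180633600/244891201*(+1) + 70560000/244891201*(-1) + 216090000/244891201*(+1) + 70560000/244891201*(+1) = 0 (each basis 2-blade squares to minus the product of its generators' squares); cross terms between blades sharing an index anticommute and cancel; the commuting (index-disjoint) pairs give grade-4 terms 2*c*c'*(blade product), which cancel blade by blade — γ1234: -65856000/244891201 + 65856000/244891201 = 0; γ1235: -115248000/244891201 + 668015040/244891201 - 552767040/244891201 = 0; γ1245: 65856000/244891201 - 65856000/244891201 = 0; γ1345: 417509400/244891201 - 72030000/244891201 - 345479400/244891201 = 0; γ2345: -225792000/244891201 + 225792000/244891201 = 0 — confirming B is simple. So B^2 = 0.
Answer: null-rotation, certificate B^2 = 0. Key observation: B^2 = 0 is a conjugation invariant, so its sign decides the class regardless of the surface form of B.


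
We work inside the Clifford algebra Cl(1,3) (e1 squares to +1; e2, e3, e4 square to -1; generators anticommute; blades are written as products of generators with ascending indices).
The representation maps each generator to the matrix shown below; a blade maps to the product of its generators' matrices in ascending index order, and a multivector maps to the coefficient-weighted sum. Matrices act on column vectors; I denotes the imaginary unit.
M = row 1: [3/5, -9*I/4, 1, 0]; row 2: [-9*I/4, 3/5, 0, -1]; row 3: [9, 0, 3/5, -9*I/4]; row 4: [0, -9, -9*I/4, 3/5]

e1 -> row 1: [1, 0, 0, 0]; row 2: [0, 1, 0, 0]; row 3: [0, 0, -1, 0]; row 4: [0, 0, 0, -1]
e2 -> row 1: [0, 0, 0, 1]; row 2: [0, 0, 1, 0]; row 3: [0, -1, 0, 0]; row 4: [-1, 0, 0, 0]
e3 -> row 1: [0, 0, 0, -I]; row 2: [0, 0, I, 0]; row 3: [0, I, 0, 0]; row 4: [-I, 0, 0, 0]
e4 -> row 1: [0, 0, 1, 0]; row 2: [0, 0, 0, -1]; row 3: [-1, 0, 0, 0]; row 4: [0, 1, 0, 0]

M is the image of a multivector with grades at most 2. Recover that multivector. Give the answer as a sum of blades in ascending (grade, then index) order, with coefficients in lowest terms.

Method: the blade images are trace-orthogonal — tr(rho(e_A) rho(e_B)^-1) = 4 if A = B and 0 otherwise — and rho(e_A)^-1 = (e_A)^2 * rho(e_A) with (e_A)^2 = +1 or -1, so the coefficient of e_A in the preimage is (e_A)^2 * tr(M rho(e_A))/4.
Nonzero projections over blades of grade <= 2: 1: (1)^2 = +1, tr(M 1) = 12/5, coefficient 3/5; e4: (e4)^2 = -1, tr(M rho(e4)) = 16, coefficient -4; e1 e4: (e1 e4)^2 = +1, tr(M rho(e1 e4)) = 20, coefficient 5; e3 e4: (e3 e4)^2 = -1, tr(M rho(e3 e4)) = -9, coefficient 9/4. Every other blade of grade <= 2 projects to 0.
Answer: 3/5 - 4*e4 + 5*e1 e4 + 9/4*e3 e4


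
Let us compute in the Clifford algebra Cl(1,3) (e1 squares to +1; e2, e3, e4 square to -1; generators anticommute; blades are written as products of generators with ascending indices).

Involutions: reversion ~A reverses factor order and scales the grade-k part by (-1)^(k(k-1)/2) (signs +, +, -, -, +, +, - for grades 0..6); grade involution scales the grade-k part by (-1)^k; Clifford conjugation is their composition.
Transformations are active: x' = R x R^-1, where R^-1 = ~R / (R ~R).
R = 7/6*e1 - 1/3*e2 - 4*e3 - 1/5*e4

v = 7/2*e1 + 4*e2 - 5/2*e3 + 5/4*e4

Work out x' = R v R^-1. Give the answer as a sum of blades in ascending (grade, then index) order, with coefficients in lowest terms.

~R = 7/6*e1 - 1/3*e2 - 4*e3 - 1/5*e4, and R ~R = -1479/100, so R^-1 = ~R / (-1479/100).
R v = -13/3 + 35/6*e1 e2 + 133/12*e1 e3 + 259/120*e1 e4 + 101/6*e2 e3 + 23/60*e2 e4 - 11/2*e3 e4
Answer: -74977/26622*e1 - 55844/13311*e2 + 1385/8874*e3 - 24265/17748*e4


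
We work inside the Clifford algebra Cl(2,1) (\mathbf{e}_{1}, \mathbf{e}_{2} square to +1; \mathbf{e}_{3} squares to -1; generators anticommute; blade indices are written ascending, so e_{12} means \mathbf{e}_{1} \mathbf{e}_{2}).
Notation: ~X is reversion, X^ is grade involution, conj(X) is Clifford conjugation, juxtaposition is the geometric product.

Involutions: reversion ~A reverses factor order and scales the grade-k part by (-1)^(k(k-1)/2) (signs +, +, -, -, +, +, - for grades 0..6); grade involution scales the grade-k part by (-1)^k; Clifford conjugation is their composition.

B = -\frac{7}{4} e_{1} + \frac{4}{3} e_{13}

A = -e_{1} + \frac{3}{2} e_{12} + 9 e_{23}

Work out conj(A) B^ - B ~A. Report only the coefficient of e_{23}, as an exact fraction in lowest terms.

first term: \frac{7}{4} + \frac{21}{8} e_{2} + \frac{4}{3} e_{3} + 12 e_{12} + 2 e_{23} - \frac{63}{4} e_{123}
second term: \frac{7}{4} + \frac{21}{8} e_{2} + \frac{4}{3} e_{3} - 12 e_{12} - 2 e_{23} + \frac{63}{4} e_{123}
Answer: 4


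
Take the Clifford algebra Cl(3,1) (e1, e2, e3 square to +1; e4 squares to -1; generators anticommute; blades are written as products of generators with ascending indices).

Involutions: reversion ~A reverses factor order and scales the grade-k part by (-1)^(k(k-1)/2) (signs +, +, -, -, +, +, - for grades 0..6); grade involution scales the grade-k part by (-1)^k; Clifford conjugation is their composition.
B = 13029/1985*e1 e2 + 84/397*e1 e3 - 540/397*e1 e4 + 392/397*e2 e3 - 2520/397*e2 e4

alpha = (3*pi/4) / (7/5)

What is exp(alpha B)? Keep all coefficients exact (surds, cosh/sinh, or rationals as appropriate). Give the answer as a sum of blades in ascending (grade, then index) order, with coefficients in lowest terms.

B^2 term by term: the squares give (13029/1985)^2*(e1 e2)^2 + (84/397)^2*(e1 e3)^2 + (-540/397)^2*(e1 e4)^2 + (392/397)^2*(e2 e3)^2 + (-2520/397)^2*(e2 e4)^2 = 169754841/3940225*(-1) + 7056/157609*(-1) + 291600/157609*(+1) + 153664/157609*(-1) + 6350400/157609*(+1) = -49/25 (each basis 2-blade squares to minus the product of its generators' squares); cross terms between blades sharing an index anticommute and cancel; the commuting (index-disjoint) pairs give grade-4 terms 2*c*c'*(blade product), which cancel blade by blade — e1 e2 e3 e4: 423360/157609 - 423360/157609 = 0 — confirming B is simple. So B^2 = -49/25.
B^2 = -49/25 — since the square is negative, the closed form is circular: l = 7/5, alpha*l = 3*pi/4, so exp(alpha B) = cos(3*pi/4) + (sin(3*pi/4)/(7/5))*B = -sqrt(2)/2 + (5*sqrt(2)/14)*B.
Answer: -sqrt(2)/2 + 13029*sqrt(2)/5558*e1 e2 + 30*sqrt(2)/397*e1 e3 - 1350*sqrt(2)/2779*e1 e4 + 140*sqrt(2)/397*e2 e3 - 900*sqrt(2)/397*e2 e4


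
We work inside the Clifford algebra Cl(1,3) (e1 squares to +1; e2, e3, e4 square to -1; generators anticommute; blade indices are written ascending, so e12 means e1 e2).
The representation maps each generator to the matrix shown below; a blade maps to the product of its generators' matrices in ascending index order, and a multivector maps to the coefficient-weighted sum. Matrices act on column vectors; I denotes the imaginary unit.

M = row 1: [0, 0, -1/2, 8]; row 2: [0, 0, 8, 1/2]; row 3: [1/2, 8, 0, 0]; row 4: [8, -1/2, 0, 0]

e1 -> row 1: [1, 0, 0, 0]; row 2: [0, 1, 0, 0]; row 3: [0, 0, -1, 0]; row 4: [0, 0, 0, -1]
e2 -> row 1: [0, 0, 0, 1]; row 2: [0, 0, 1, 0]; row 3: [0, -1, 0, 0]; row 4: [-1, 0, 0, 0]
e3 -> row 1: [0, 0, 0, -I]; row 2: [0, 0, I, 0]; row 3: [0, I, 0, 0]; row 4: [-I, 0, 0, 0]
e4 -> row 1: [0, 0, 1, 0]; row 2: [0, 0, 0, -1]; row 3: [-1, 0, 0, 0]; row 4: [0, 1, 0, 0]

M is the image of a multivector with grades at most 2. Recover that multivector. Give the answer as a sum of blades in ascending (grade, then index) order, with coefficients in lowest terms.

Method: the blade images are trace-orthogonal — tr(rho(e_A) rho(e_B)^-1) = 4 if A = B and 0 otherwise — and rho(e_A)^-1 = (e_A)^2 * rho(e_A) with (e_A)^2 = +1 or -1, so the coefficient of e_A in the preimage is (e_A)^2 * tr(M rho(e_A))/4.
Nonzero projections over blades of grade <= 2: e4: (e4)^2 = -1, tr(M rho(e4)) = 2, coefficient -1/2; e12: (e12)^2 = +1, tr(M rho(e12)) = 32, coefficient 8. Every other blade of grade <= 2 projects to 0.
Answer: -1/2*e4 + 8*e12


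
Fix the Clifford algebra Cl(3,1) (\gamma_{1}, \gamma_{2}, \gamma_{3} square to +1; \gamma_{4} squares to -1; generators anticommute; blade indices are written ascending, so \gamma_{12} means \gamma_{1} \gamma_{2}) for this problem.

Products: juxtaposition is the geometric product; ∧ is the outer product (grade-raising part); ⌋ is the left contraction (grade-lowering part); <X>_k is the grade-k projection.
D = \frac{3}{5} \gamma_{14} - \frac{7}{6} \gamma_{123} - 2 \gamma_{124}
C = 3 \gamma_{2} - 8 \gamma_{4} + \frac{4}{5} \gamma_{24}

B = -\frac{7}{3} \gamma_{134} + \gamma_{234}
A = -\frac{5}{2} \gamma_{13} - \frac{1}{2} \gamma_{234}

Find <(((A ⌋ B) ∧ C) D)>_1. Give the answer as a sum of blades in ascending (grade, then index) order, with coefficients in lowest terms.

step 1: -\frac{1}{2} - \frac{35}{6} \gamma_{4}
step 2: -\frac{3}{2} \gamma_{2} + 4 \gamma_{4} + \frac{171}{10} \gamma_{24}
step 3: -\frac{159}{5} \gamma_{1} - \frac{113}{50} \gamma_{12} - \frac{7}{4} \gamma_{13} - 3 \gamma_{14} + \frac{9}{10} \gamma_{124} - \frac{399}{20} \gamma_{134} + \frac{14}{3} \gamma_{1234}
step 4: -\frac{159}{5} \gamma_{1}
Answer: -\frac{159}{5} \gamma_{1}


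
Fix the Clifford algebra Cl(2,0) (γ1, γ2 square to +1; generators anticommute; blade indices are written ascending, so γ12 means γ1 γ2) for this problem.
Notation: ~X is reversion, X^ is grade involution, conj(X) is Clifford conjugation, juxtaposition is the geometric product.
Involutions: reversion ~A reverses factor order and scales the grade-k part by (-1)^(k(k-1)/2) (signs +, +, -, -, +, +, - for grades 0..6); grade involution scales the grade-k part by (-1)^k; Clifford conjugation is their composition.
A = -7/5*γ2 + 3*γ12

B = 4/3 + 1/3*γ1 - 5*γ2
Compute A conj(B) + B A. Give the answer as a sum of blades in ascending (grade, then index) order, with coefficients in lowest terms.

first term: -7 + 15*γ1 - 13/15*γ2 + 53/15*γ12
second term: 7 + 15*γ1 - 13/15*γ2 + 53/15*γ12
Answer: 30*γ1 - 26/15*γ2 + 106/15*γ12


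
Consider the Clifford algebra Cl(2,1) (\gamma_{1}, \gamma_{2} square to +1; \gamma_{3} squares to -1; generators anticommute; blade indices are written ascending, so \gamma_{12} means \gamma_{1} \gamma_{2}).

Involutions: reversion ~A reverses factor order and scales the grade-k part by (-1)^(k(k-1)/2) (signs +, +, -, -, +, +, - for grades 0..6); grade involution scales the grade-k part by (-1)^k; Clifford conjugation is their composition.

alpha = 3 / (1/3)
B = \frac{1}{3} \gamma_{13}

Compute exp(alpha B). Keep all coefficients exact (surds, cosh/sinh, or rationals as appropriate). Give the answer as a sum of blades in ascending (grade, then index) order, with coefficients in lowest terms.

B^2 = (\frac{1}{3})^2*(\gamma_{13})^2 = \frac{1}{9}*(+1) = \frac{1}{9} (a basis 2-blade squares to minus the product of its generators' squares).
B^2 = \frac{1}{9} — the positive square puts this in the hyperbolic regime; l = \frac{1}{3}, alpha*l = 3, so exp(alpha B) = cosh(3) + (sinh(3)/(\frac{1}{3}))*B = \cosh{\left(3 \right)} + (3 \sinh{\left(3 \right)})*B.
Answer: \cosh{\left(3 \right)} + \sinh{\left(3 \right)} \gamma_{13}


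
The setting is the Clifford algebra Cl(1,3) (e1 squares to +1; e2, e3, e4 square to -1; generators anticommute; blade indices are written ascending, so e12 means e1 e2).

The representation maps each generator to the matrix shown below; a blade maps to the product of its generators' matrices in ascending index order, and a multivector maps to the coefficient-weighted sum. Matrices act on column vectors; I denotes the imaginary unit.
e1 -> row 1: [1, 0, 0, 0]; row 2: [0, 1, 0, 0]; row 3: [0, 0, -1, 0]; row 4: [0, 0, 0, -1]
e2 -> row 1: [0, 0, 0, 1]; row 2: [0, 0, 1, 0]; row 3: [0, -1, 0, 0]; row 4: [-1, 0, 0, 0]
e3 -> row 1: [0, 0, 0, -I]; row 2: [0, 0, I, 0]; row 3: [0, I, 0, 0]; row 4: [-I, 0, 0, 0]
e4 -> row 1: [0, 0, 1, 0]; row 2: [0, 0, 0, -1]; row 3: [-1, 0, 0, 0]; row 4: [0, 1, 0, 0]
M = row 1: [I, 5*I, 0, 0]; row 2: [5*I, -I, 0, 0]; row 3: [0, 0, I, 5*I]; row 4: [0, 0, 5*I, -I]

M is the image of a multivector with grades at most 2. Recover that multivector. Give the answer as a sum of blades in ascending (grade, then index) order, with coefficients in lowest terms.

Method: the blade images are trace-orthogonal — tr(rho(e_A) rho(e_B)^-1) = 4 if A = B and 0 otherwise — and rho(e_A)^-1 = (e_A)^2 * rho(e_A) with (e_A)^2 = +1 or -1, so the coefficient of e_A in the preimage is (e_A)^2 * tr(M rho(e_A))/4.
Nonzero projections over blades of grade <= 2: e23: (e23)^2 = -1, tr(M rho(e23)) = 4, coefficient -1; e34: (e34)^2 = -1, tr(M rho(e34)) = 20, coefficient -5. Every other blade of grade <= 2 projects to 0.
Answer: -e23 - 5*e34


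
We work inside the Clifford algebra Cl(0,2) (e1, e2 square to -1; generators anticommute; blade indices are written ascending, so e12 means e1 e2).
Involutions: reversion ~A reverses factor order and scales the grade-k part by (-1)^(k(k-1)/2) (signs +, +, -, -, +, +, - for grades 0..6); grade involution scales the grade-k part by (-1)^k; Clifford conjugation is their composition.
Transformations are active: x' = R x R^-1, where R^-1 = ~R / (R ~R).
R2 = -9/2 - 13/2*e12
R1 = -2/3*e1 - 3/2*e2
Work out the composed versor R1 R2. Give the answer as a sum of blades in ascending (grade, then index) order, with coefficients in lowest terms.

Distribute over the terms of R1 (each basis-blade product reordered to ascending indices, repeated generators contracted through their squares):
(-2/3*e1) R2 = 3*e1 - 13/3*e2
(-3/2*e2) R2 = 39/4*e1 + 27/4*e2
Summing the partial products and collecting blades:
Answer: 51/4*e1 + 29/12*e2


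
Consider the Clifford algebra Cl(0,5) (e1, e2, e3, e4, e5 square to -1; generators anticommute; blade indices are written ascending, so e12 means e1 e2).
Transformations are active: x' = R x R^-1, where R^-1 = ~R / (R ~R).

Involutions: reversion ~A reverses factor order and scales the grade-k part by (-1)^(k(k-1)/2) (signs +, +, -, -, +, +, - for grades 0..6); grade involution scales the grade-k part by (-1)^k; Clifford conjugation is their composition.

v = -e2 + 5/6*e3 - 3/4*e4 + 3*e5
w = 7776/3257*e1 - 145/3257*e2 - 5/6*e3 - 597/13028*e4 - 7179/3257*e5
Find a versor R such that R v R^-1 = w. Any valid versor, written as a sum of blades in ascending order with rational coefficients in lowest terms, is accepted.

The midline construction: v and w both square to -1621/144, so reflecting in their sum 7776/3257*e1 - 3402/3257*e2 - 2592/3257*e4 + 2592/3257*e5 exchanges them.
Answer: 7776/3257*e1 - 3402/3257*e2 - 2592/3257*e4 + 2592/3257*e5


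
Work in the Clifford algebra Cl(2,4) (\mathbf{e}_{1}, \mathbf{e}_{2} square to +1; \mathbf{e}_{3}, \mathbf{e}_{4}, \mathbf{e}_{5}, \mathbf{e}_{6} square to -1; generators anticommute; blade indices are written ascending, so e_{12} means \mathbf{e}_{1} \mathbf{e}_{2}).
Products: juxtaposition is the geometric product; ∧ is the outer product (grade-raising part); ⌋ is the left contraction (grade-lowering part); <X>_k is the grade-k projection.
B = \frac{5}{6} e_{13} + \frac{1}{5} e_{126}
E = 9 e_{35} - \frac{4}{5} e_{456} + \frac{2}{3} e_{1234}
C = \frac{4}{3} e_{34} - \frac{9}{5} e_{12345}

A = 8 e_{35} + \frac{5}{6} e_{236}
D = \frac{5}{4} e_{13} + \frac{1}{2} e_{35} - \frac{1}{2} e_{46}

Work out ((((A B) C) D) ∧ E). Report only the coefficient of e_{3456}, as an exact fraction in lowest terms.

step 1: \frac{1}{6} e_{13} + \frac{20}{3} e_{15} - \frac{25}{36} e_{126} + \frac{8}{5} e_{12356}
step 2: -\frac{2}{9} e_{14} - \frac{72}{25} e_{46} + 12 e_{234} + \frac{3}{10} e_{245} + \frac{80}{9} e_{1345} + \frac{5}{4} e_{3456} - \frac{25}{27} e_{12346} - \frac{32}{15} e_{12456}
step 3: -\frac{36}{25} + \frac{40}{9} e_{14} - \frac{1}{9} e_{16} - \frac{5}{18} e_{34} - \frac{5}{8} e_{35} + \frac{100}{9} e_{45} + \frac{5}{8} e_{46} - \frac{25}{54} e_{123} - 15 e_{124} + \frac{16}{15} e_{125} - \frac{3}{20} e_{234} + 6 e_{236} + 6 e_{245} + \frac{125}{108} e_{246} - \frac{3}{20} e_{256} + \frac{1}{9} e_{1345} - \frac{18}{5} e_{1346} - \frac{40}{9} e_{1356} + \frac{25}{16} e_{1456} + \frac{36}{25} e_{3456} - \frac{3}{8} e_{12345} + \frac{16}{15} e_{12346} - \frac{25}{54} e_{12456} + \frac{8}{3} e_{23456}
step 4: -\frac{324}{25} e_{35} + \frac{144}{125} e_{456} - \frac{24}{25} e_{1234} - 40 e_{1345} - e_{1356} - \frac{45}{8} e_{3456} + 135 e_{12345} - \frac{125}{12} e_{23456} + \frac{10}{27} e_{123456}
Answer: -\frac{45}{8}


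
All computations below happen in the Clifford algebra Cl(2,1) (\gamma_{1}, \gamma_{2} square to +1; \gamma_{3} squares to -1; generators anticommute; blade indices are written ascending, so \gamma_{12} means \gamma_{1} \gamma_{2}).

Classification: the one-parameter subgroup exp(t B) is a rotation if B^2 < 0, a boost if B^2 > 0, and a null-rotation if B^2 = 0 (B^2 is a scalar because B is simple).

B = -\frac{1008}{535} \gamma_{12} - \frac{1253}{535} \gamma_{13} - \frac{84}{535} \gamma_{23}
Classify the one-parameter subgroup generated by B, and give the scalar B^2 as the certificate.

B^2 term by term: the squares give (-\frac{1008}{535})^2*(\gamma_{12})^2 + (-\frac{1253}{535})^2*(\gamma_{13})^2 + (-\frac{84}{535})^2*(\gamma_{23})^2 = \frac{1016064}{286225}*(-1) + \frac{1570009}{286225}*(+1) + \frac{7056}{286225}*(+1) = \frac{49}{25} (each basis 2-blade squares to minus the product of its generators' squares); cross terms between blades sharing an index anticommute and cancel. So B^2 = \frac{49}{25}.
Answer: boost, certificate B^2 = \frac{49}{25}. Why this suffices: the scalar \frac{49}{25} survives any versor conjugation, so its sign alone determines the class however B is presented.


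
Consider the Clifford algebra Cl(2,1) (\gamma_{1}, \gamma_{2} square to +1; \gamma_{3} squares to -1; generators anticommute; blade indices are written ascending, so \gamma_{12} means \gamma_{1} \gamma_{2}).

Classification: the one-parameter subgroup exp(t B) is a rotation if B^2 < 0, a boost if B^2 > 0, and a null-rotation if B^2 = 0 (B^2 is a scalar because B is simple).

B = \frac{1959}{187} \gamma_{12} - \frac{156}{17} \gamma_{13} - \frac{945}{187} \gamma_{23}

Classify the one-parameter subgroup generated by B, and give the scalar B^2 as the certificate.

B^2 term by term: the squares give (\frac{1959}{187})^2*(\gamma_{12})^2 + (-\frac{156}{17})^2*(\gamma_{13})^2 + (-\frac{945}{187})^2*(\gamma_{23})^2 = \frac{3837681}{34969}*(-1) + \frac{24336}{289}*(+1) + \frac{893025}{34969}*(+1) = 0 (each basis 2-blade squares to minus the product of its generators' squares); cross terms between blades sharing an index anticommute and cancel. So B^2 = 0.
Answer: null-rotation, certificate B^2 = 0. B^2 = 0 is basis-independent, so its sign is the whole story.


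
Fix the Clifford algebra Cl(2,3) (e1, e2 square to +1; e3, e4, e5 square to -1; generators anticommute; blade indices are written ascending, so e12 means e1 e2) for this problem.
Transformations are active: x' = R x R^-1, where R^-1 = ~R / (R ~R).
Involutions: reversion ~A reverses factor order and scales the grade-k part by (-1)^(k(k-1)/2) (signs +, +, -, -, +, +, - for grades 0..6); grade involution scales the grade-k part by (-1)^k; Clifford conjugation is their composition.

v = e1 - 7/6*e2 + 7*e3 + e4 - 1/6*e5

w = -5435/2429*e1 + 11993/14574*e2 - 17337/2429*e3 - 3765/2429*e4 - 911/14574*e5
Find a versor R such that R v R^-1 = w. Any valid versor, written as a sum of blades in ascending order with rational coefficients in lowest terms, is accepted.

A norm check does it: q(v) = q(w) = -143/3, hence R = v + w = -3006/2429*e1 - 835/2429*e2 - 334/2429*e3 - 1336/2429*e4 - 1670/7287*e5 realises the map — parallel part kept, (v - w)/2 negated, v carried to w.
Answer: -3006/2429*e1 - 835/2429*e2 - 334/2429*e3 - 1336/2429*e4 - 1670/7287*e5


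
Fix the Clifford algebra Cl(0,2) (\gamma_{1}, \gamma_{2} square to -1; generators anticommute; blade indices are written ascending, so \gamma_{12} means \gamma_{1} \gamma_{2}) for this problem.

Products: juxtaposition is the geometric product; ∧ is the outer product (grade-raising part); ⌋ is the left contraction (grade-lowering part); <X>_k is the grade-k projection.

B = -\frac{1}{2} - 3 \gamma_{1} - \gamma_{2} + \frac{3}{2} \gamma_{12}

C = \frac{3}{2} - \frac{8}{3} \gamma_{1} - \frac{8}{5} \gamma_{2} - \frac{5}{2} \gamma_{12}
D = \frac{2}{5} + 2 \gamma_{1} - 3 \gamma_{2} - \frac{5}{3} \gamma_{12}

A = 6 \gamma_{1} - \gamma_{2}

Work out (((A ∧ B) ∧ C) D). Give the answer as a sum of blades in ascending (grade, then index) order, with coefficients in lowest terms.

step 1: -3 \gamma_{1} + \frac{1}{2} \gamma_{2} - 9 \gamma_{12}
step 2: -\frac{9}{2} \gamma_{1} + \frac{3}{4} \gamma_{2} - \frac{221}{30} \gamma_{12}
step 3: -\frac{37}{36} - \frac{503}{20} \gamma_{1} - \frac{329}{15} \gamma_{2} + \frac{679}{75} \gamma_{12}
Answer: -\frac{37}{36} - \frac{503}{20} \gamma_{1} - \frac{329}{15} \gamma_{2} + \frac{679}{75} \gamma_{12}


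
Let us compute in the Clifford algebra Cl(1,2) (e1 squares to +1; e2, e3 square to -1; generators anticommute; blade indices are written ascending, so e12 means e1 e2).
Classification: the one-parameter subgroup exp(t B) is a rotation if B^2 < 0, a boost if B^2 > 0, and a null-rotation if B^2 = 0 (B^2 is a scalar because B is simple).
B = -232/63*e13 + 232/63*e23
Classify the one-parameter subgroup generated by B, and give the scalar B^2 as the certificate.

B^2 term by term: the squares give (-232/63)^2*(e13)^2 + (232/63)^2*(e23)^2 = 53824/3969*(+1) + 53824/3969*(-1) = 0 (each basis 2-blade squares to minus the product of its generators' squares); cross terms between blades sharing an index anticommute and cancel. So B^2 = 0.
Answer: null-rotation, certificate B^2 = 0. The invariant at work: B^2 = 0 is unchanged by conjugation, hence its sign classifies the subgroup whatever basis B is written in.


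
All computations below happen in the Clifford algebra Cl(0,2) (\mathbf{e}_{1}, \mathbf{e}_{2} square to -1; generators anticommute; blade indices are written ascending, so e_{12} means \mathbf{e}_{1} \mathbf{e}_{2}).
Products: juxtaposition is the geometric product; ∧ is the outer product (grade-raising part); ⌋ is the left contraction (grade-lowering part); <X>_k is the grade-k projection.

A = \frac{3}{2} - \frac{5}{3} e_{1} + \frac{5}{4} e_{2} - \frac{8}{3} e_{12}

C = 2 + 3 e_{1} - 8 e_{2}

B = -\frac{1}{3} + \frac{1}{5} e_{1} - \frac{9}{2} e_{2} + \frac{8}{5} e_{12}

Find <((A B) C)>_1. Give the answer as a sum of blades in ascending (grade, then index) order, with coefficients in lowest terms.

step 1: \frac{389}{40} - \frac{823}{90} e_{1} - \frac{151}{30} e_{2} + \frac{1897}{180} e_{12}
step 2: \frac{397}{60} + \frac{34271}{360} e_{1} - \frac{225}{4} e_{2} + \frac{328}{3} e_{12}
step 3: \frac{34271}{360} e_{1} - \frac{225}{4} e_{2}
Answer: \frac{34271}{360} e_{1} - \frac{225}{4} e_{2}


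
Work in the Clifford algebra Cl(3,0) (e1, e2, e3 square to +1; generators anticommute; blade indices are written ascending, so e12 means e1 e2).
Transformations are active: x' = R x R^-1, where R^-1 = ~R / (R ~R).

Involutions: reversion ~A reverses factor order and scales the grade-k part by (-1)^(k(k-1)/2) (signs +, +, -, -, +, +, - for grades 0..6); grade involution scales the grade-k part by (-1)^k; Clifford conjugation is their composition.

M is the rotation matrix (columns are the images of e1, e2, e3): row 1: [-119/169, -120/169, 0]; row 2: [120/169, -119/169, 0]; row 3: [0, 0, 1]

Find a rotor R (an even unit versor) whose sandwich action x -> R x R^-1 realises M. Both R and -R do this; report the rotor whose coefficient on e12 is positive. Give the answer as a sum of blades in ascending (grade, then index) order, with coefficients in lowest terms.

Method: write R = a + b12*e12 + b13*e13 + b23*e23 with a^2 + b12^2 + b13^2 + b23^2 = 1 (so R^-1 = ~R). Expanding the columns R e_j ~R gives tr M = 4a^2 - 1 and, from the antisymmetric part, M21 - M12 = -4a*b12, M13 - M31 = 4a*b13, M32 - M23 = -4a*b23.
Here tr M = -69/169, so a^2 = (1 + tr M)/4 = 25/169 and a = ±5/13. Taking a = 5/13: M21 - M12 = 240/169, M13 - M31 = 0, M32 - M23 = 0, giving b12 = -12/13, b13 = 0, b23 = 0, i.e. R = 5/13 - 12/13*e12.
Its e12 coefficient is negative, so report the other preimage -R.
Answer: -5/13 + 12/13*e12. Key observation: the double cover Spin(3) -> SO(3) sends R and -R to the same matrix (trace -69/169 here), so the stated sign of the e12 coefficient is what selects one sheet.


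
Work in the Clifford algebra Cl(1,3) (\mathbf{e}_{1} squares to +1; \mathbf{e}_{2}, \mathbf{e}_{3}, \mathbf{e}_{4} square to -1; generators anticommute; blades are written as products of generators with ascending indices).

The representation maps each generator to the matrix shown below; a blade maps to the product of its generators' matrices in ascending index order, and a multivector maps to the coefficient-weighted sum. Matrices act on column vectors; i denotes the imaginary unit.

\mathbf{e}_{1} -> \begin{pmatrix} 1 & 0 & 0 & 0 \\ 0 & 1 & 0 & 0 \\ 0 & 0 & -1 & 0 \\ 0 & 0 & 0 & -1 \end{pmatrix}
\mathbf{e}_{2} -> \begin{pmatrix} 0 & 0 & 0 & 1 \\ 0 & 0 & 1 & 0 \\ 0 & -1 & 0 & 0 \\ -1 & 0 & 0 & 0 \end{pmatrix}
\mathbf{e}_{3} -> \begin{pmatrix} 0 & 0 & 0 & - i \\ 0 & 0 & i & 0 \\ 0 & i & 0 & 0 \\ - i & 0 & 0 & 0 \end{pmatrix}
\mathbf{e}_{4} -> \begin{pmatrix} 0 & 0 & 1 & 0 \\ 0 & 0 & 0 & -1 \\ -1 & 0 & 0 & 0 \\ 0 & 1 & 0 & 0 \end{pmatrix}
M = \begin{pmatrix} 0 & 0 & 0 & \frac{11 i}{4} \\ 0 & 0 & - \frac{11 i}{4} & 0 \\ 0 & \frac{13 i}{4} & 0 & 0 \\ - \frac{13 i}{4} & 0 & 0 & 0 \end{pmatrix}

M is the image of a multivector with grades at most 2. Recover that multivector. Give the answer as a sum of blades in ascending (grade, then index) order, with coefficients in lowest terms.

Method: the blade images are trace-orthogonal — tr(rho(e_A) rho(e_B)^-1) = 4 if A = B and 0 otherwise — and rho(e_A)^-1 = (e_A)^2 * rho(e_A) with (e_A)^2 = +1 or -1, so the coefficient of e_A in the preimage is (e_A)^2 * tr(M rho(e_A))/4.
Nonzero projections over blades of grade <= 2: e_{3}: (e_{3})^2 = -1, tr(M rho(e_{3})) = -1, coefficient \frac{1}{4}; e_{1} e_{3}: (e_{1} e_{3})^2 = +1, tr(M rho(e_{1} e_{3})) = -12, coefficient -3. Every other blade of grade <= 2 projects to 0.
Answer: \frac{1}{4} e_{3} - 3 e_{1} e_{3}


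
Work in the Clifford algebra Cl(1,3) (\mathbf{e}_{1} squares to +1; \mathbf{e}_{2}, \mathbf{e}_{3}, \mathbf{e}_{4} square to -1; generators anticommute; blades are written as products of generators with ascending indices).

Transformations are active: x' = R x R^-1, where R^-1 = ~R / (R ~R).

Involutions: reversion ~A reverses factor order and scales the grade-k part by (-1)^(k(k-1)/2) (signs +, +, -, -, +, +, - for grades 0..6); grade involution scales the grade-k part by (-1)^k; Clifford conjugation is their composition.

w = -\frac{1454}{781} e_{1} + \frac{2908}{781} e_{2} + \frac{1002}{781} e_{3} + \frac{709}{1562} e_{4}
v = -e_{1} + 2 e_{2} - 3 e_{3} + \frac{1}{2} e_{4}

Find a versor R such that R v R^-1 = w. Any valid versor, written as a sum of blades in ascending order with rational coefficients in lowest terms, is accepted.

Sketch: the shared square -\frac{49}{4} makes R = v + w = -\frac{2235}{781} e_{1} + \frac{4470}{781} e_{2} - \frac{1341}{781} e_{3} + \frac{745}{781} e_{4} the natural versor; its sandwich fixes that direction, negates (v - w)/2, and sends v to w.
Answer: -\frac{2235}{781} e_{1} + \frac{4470}{781} e_{2} - \frac{1341}{781} e_{3} + \frac{745}{781} e_{4}


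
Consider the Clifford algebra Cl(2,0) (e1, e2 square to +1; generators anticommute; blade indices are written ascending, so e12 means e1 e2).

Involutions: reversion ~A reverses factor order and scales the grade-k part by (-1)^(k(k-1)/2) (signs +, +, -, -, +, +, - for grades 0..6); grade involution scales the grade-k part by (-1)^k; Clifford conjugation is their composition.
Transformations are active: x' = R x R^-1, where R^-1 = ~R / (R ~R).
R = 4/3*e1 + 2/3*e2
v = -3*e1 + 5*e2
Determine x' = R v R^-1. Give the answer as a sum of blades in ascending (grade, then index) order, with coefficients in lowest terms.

~R = 4/3*e1 + 2/3*e2, and R ~R = 20/9, so R^-1 = ~R / (20/9).
R v = -2/3 + 26/3*e12
Answer: 11/5*e1 - 27/5*e2


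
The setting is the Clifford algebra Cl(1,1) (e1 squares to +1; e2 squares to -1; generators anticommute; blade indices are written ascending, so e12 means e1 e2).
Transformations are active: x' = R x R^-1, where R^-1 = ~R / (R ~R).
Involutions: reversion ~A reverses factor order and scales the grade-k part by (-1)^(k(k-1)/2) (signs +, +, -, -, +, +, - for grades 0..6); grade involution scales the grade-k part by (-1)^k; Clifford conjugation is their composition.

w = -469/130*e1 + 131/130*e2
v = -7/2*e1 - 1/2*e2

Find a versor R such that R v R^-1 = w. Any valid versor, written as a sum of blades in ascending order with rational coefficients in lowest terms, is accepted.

The midline construction: v and w both square to 12, so reflecting in their sum -462/65*e1 + 33/65*e2 exchanges them.
Answer: -462/65*e1 + 33/65*e2


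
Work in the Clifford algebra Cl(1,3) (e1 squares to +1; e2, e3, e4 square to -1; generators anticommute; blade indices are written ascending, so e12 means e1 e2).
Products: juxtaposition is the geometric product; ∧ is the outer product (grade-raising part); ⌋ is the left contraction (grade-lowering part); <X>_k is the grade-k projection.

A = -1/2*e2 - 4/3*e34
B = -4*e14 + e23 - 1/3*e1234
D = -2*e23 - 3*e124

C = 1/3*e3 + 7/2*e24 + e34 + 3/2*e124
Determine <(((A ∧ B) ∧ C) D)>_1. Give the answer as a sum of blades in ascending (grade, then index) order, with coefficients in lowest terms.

step 1: -2*e124
step 2: 2/3*e1234
step 3: 2*e3 + 4/3*e14
step 4: 2*e3
Answer: 2*e3


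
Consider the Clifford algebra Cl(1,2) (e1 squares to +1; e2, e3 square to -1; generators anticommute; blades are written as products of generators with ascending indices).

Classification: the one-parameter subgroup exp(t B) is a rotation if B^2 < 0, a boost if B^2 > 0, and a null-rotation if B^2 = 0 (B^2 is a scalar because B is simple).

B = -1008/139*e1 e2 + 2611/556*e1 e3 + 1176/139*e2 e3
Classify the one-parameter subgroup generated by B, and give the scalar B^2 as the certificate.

B^2 term by term: the squares give (-1008/139)^2*(e1 e2)^2 + (2611/556)^2*(e1 e3)^2 + (1176/139)^2*(e2 e3)^2 = 1016064/19321*(+1) + 6817321/309136*(+1) + 1382976/19321*(-1) = 49/16 (each basis 2-blade squares to minus the product of its generators' squares); cross terms between blades sharing an index anticommute and cancel. So B^2 = 49/16.
Answer: boost, certificate B^2 = 49/16. Check the certificate: B^2 = 49/16, and that sign is decisive whatever form B takes.


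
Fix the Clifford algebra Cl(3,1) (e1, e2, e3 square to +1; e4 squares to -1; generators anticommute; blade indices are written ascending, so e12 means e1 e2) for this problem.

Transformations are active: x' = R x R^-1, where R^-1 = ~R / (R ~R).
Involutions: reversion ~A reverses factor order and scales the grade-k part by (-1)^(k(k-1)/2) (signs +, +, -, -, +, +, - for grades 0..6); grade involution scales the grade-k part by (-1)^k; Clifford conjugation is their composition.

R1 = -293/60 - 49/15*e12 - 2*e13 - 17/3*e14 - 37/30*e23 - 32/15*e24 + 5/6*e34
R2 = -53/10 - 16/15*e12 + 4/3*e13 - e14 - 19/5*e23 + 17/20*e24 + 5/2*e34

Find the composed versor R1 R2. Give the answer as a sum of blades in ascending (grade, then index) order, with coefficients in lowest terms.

Distribute over the grade parts of R1 (each basis-blade product reordered to ascending indices, repeated generators contracted through their squares):
<R1>_0 (= -293/60) R2 = 15529/600 + 1172/225*e12 - 293/45*e13 + 293/60*e14 + 5567/300*e23 - 4981/1200*e24 - 293/24*e34
<R1>_2 (= -49/15*e12 - 2*e13 - 17/3*e14 - 37/30*e23 - 32/15*e24 + 5/6*e34) R2 = 389/900 + 1007/900*e12 + 1882/225*e13 + 1887/100*e14 + 12571/1800*e23 + 12751/900*e24 - 8671/1800*e34 + 1643/90*e1234
Summing the partial products and collecting blades:
Answer: 9473/360 + 1139/180*e12 + 139/75*e13 + 3563/150*e14 + 45973/1800*e23 + 36061/3600*e24 - 15323/900*e34 + 1643/90*e1234
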